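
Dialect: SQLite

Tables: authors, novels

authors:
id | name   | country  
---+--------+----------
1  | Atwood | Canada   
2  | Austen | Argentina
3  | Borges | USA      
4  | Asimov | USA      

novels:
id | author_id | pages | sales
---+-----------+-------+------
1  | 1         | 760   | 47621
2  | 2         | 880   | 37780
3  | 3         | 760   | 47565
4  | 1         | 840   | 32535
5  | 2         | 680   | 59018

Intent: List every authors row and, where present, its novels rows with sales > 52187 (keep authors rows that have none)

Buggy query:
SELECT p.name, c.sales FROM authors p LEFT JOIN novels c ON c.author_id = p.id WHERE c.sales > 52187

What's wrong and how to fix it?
Bug: A WHERE condition on the right-hand table after LEFT JOIN drops unmatched parents

Fix: Move the right-table condition into the ON clause so unmatched parents are kept

Corrected query:
SELECT p.name, c.sales FROM authors p LEFT JOIN novels c ON c.author_id = p.id AND c.sales > 52187

Result:
name   | sales
-------+------
Atwood | NULL 
Austen | 59018
Borges | NULL 
Asimov | NULL 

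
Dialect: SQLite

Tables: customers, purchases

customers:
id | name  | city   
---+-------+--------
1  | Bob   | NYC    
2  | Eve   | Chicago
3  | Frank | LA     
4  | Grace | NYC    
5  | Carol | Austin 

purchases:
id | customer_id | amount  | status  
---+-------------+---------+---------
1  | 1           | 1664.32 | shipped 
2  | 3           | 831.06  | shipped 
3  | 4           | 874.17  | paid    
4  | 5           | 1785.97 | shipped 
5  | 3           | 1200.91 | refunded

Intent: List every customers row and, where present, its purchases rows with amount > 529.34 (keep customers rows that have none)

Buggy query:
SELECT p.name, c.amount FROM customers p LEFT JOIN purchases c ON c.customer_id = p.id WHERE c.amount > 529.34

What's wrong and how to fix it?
Bug: A WHERE condition on the right-hand table after LEFT JOIN drops unmatched parents

Fix: Move the right-table condition into the ON clause so unmatched parents are kept

Corrected query:
SELECT p.name, c.amount FROM customers p LEFT JOIN purchases c ON c.customer_id = p.id AND c.amount > 529.34

Result:
name  | amount 
------+--------
Bob   | 1664.32
Eve   | NULL   
Frank | 831.06 
Frank | 1200.91
Grace | 874.17 
Carol | 1785.97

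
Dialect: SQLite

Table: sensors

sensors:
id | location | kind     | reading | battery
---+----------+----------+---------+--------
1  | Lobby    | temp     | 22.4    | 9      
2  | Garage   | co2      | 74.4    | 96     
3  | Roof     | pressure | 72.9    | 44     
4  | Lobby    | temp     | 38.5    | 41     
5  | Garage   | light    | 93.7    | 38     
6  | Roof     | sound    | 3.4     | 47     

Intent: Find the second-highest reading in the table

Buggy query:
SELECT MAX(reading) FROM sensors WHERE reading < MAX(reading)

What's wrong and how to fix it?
Bug: MAX(reading) on the right of the comparison is an aggregate-in-WHERE error

Fix: Put the inner MAX in a scalar subquery

Corrected query:
SELECT MAX(reading) FROM sensors WHERE reading < (SELECT MAX(reading) FROM sensors)

Result:
MAX(reading)
------------
74.4        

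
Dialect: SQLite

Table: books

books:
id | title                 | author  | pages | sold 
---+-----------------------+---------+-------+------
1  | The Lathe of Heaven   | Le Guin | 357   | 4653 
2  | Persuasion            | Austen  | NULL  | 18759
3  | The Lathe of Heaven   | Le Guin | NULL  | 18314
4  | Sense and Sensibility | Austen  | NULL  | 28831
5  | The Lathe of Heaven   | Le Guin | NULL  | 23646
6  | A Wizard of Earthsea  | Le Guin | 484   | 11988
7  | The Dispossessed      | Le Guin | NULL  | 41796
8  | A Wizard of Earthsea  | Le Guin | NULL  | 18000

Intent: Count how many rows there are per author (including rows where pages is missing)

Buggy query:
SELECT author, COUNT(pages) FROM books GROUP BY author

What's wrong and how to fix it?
Bug: COUNT(column) counts non-NULL values only; rows with NULL pages aren't counted

Fix: Replace COUNT(pages) with COUNT(*)

Corrected query:
SELECT author, COUNT(*) FROM books GROUP BY author

Result:
author  | COUNT(*)
--------+---------
Austen  | 2       
Le Guin | 6       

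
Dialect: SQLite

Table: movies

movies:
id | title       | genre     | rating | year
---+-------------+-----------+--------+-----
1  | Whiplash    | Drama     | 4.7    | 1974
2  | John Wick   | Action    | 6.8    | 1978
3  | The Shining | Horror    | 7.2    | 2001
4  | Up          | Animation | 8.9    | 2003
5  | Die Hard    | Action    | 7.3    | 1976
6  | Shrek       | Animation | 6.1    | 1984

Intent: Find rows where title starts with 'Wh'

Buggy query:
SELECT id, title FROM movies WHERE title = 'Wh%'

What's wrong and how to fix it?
Bug: Wildcards only work with LIKE; '=' treats '%' as a literal character

Fix: Use LIKE for wildcard pattern matching

Corrected query:
SELECT id, title FROM movies WHERE title LIKE 'Wh%'

Result:
id | title   
---+---------
1  | Whiplash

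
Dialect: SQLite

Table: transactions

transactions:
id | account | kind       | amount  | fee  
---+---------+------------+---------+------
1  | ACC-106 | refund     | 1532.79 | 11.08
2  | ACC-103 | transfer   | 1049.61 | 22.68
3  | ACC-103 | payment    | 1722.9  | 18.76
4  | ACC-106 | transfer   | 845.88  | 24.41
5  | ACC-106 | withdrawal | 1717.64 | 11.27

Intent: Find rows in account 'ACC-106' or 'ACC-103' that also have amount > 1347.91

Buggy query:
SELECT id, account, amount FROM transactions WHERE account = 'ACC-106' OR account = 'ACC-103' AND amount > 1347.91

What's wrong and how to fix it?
Bug: Without parentheses, AND is evaluated before OR, so the amount filter only applies to the 'ACC-103' branch

Fix: Add parentheses around the OR so the AND applies to both alternatives

Corrected query:
SELECT id, account, amount FROM transactions WHERE (account = 'ACC-106' OR account = 'ACC-103') AND amount > 1347.91

Result:
id | account | amount 
---+---------+--------
1  | ACC-106 | 1532.79
3  | ACC-103 | 1722.9 
5  | ACC-106 | 1717.64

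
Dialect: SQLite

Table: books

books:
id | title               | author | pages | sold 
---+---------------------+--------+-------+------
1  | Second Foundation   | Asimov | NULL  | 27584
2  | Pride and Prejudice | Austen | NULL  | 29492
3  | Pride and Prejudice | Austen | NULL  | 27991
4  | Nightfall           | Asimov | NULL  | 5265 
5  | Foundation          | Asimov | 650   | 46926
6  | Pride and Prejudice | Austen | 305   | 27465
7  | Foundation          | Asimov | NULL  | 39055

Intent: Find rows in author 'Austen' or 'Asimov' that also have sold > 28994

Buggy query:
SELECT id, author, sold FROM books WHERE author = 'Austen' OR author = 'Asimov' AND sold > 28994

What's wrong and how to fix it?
Bug: AND binds tighter than OR, so this parses as author = 'Austen' OR (author = 'Asimov' AND sold > 28994)

Fix: Add parentheses around the OR so the AND applies to both alternatives

Corrected query:
SELECT id, author, sold FROM books WHERE (author = 'Austen' OR author = 'Asimov') AND sold > 28994

Result:
id | author | sold 
---+--------+------
2  | Austen | 29492
5  | Asimov | 46926
7  | Asimov | 39055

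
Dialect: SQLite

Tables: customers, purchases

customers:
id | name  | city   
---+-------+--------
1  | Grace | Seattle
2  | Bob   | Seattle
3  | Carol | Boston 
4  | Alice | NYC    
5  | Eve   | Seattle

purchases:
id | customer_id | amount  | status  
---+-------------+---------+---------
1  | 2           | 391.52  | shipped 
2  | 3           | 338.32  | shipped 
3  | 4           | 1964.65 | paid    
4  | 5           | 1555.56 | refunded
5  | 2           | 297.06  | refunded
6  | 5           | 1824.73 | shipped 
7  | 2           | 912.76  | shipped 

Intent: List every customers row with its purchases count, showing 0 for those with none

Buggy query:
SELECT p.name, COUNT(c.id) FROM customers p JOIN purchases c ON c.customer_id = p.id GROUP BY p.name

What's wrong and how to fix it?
Bug: INNER JOIN drops customers rows that have no matching purchases rows

Fix: Switch to LEFT JOIN to retain unmatched parent rows

Corrected query:
SELECT p.name, COUNT(c.id) FROM customers p LEFT JOIN purchases c ON c.customer_id = p.id GROUP BY p.name

Result:
name  | COUNT(c.id)
------+------------
Alice | 1          
Bob   | 3          
Carol | 1          
Eve   | 2          
Grace | 0          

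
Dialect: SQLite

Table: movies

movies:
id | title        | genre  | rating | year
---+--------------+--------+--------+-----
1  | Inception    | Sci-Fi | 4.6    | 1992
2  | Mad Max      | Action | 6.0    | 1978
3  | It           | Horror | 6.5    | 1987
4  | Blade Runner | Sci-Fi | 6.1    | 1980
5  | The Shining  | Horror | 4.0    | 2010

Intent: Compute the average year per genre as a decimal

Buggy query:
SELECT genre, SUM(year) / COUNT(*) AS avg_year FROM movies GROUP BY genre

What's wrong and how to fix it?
Bug: SUM(year) and COUNT(*) are both integers; the division truncates the fractional part

Fix: Multiply by 1.0 (or CAST to REAL) to force floating-point division

Corrected query:
SELECT genre, SUM(year) * 1.0 / COUNT(*) AS avg_year FROM movies GROUP BY genre

Result:
genre  | avg_year
-------+---------
Action | 1978    
Horror | 1998.5  
Sci-Fi | 1986    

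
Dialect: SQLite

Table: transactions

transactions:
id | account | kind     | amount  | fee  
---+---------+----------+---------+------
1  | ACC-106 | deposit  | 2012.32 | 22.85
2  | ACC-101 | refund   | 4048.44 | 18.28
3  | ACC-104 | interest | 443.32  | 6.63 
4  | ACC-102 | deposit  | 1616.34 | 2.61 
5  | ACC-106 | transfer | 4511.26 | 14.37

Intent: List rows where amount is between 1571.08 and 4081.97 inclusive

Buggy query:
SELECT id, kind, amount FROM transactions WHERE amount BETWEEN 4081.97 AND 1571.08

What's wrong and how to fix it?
Bug: The bounds are reversed; BETWEEN a AND b requires a <= b to match anything

Fix: Write BETWEEN 1571.08 AND 4081.97

Corrected query:
SELECT id, kind, amount FROM transactions WHERE amount BETWEEN 1571.08 AND 4081.97

Result:
id | kind    | amount 
---+---------+--------
1  | deposit | 2012.32
2  | refund  | 4048.44
4  | deposit | 1616.34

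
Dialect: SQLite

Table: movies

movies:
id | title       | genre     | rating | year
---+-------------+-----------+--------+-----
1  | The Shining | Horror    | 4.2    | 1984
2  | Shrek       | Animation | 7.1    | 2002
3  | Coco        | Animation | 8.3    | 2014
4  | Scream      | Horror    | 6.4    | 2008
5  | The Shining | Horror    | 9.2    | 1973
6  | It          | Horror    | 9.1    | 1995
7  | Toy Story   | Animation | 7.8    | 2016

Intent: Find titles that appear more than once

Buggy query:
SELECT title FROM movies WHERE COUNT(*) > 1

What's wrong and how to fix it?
Bug: COUNT(*) is an aggregate and cannot be used in WHERE

Fix: Group first, then use HAVING for the count condition

Corrected query:
SELECT title FROM movies GROUP BY title HAVING COUNT(*) > 1

Result:
title      
-----------
The Shining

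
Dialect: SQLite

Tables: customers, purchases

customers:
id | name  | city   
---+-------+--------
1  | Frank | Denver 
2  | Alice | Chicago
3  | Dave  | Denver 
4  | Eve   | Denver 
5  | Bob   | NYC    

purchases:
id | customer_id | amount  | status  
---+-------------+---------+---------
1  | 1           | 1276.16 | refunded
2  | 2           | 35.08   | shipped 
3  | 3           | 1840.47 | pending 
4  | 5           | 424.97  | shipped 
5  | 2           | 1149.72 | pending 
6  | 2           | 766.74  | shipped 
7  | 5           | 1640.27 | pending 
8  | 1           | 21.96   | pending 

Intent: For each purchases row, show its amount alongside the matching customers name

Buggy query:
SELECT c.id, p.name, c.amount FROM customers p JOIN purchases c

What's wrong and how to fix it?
Bug: Missing join condition: each purchases row is matched to all customers rows instead of just its own

Fix: Add ON c.customer_id = p.id to the JOIN

Corrected query:
SELECT c.id, p.name, c.amount FROM customers p JOIN purchases c ON c.customer_id = p.id

Result:
id | name  | amount 
---+-------+--------
1  | Frank | 1276.16
2  | Alice | 35.08  
3  | Dave  | 1840.47
4  | Bob   | 424.97 
5  | Alice | 1149.72
6  | Alice | 766.74 
7  | Bob   | 1640.27
8  | Frank | 21.96  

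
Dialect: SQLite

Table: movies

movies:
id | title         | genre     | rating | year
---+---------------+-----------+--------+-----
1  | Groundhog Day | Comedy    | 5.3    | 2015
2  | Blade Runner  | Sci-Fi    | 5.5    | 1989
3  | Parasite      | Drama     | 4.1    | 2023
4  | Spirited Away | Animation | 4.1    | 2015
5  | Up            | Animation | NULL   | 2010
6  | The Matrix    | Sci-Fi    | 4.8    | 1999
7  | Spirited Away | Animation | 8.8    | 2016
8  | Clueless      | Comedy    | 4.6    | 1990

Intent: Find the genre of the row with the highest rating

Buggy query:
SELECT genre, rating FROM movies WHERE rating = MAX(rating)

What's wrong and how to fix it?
Bug: WHERE is evaluated per row; an aggregate over the whole table isn't defined there

Fix: Wrap MAX in a scalar subquery so WHERE compares against a single value

Corrected query:
SELECT genre, rating FROM movies WHERE rating = (SELECT MAX(rating) FROM movies)

Result:
genre     | rating
----------+-------
Animation | 8.8   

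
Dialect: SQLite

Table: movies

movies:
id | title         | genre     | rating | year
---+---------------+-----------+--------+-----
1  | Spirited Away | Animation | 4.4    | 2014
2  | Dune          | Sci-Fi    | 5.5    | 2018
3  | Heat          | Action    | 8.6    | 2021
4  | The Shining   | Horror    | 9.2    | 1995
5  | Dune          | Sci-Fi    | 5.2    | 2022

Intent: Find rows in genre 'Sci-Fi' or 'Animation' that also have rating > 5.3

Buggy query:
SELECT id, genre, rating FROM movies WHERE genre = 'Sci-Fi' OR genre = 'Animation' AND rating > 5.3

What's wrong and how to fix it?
Bug: Without parentheses, AND is evaluated before OR, so the rating filter only applies to the 'Animation' branch

Fix: Add parentheses around the OR so the AND applies to both alternatives

Corrected query:
SELECT id, genre, rating FROM movies WHERE (genre = 'Sci-Fi' OR genre = 'Animation') AND rating > 5.3

Result:
id | genre  | rating
---+--------+-------
2  | Sci-Fi | 5.5   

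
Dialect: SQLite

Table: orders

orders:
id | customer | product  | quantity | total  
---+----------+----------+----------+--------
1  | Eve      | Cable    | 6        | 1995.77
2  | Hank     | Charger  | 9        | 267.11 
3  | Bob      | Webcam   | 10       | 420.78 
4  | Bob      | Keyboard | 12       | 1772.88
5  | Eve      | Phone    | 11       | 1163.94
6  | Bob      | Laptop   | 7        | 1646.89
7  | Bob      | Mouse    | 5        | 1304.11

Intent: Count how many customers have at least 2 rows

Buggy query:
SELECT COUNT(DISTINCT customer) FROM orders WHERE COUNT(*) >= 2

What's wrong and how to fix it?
Bug: WHERE filters individual rows, not groups, so a group-level COUNT is invalid there

Fix: Group first with HAVING COUNT(*) >= 2, then COUNT the resulting groups

Corrected query:
SELECT COUNT(*) FROM (SELECT customer FROM orders GROUP BY customer HAVING COUNT(*) >= 2)

Result:
COUNT(*)
--------
2       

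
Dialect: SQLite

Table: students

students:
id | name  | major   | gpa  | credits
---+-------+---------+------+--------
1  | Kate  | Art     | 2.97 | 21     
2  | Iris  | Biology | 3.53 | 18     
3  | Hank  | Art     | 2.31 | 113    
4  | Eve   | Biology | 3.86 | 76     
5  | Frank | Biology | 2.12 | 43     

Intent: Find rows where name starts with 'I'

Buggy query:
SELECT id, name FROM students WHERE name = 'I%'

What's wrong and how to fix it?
Bug: '=' compares the literal string including the % character; pattern matching needs LIKE

Fix: Replace '=' with LIKE so 'I%' is treated as a pattern

Corrected query:
SELECT id, name FROM students WHERE name LIKE 'I%'

Result:
id | name
---+-----
2  | Iris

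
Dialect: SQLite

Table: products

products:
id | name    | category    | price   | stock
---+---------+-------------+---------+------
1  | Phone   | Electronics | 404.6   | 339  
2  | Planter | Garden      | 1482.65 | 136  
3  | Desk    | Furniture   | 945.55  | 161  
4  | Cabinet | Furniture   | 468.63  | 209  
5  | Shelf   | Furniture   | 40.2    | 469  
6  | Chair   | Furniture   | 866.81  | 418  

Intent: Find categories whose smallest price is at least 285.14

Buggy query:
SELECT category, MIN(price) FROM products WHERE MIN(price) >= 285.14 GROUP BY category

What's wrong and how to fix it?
Bug: MIN() in WHERE is a misuse of aggregate

Fix: Replace WHERE with HAVING after the GROUP BY

Corrected query:
SELECT category, MIN(price) FROM products GROUP BY category HAVING MIN(price) >= 285.14

Result:
category    | MIN(price)
------------+-----------
Electronics | 404.6     
Garden      | 1482.65   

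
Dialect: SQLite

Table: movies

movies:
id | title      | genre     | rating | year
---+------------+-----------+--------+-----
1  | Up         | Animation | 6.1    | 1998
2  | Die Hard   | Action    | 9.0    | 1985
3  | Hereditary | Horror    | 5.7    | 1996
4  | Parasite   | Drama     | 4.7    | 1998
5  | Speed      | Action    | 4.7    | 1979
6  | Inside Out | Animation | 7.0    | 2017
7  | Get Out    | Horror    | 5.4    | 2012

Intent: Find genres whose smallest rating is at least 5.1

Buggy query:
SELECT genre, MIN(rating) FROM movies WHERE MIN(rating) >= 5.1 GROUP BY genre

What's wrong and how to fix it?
Bug: MIN() in WHERE is a misuse of aggregate

Fix: Replace WHERE with HAVING after the GROUP BY

Corrected query:
SELECT genre, MIN(rating) FROM movies GROUP BY genre HAVING MIN(rating) >= 5.1

Result:
genre     | MIN(rating)
----------+------------
Animation | 6.1        
Horror    | 5.4        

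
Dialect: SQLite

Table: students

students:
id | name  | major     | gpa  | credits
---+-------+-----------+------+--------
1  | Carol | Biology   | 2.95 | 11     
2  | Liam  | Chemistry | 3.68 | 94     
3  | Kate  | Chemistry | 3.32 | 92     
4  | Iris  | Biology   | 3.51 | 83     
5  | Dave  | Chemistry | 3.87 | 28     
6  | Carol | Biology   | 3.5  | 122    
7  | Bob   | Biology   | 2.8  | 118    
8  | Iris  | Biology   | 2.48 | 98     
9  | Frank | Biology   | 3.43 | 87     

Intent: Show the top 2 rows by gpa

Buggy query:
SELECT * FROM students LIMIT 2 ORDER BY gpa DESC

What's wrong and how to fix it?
Bug: ORDER BY cannot follow LIMIT; LIMIT is the final clause

Fix: Swap the clauses: ORDER BY first, then LIMIT

Corrected query:
SELECT * FROM students ORDER BY gpa DESC LIMIT 2

Result:
id | name | major     | gpa  | credits
---+------+-----------+------+--------
5  | Dave | Chemistry | 3.87 | 28     
2  | Liam | Chemistry | 3.68 | 94     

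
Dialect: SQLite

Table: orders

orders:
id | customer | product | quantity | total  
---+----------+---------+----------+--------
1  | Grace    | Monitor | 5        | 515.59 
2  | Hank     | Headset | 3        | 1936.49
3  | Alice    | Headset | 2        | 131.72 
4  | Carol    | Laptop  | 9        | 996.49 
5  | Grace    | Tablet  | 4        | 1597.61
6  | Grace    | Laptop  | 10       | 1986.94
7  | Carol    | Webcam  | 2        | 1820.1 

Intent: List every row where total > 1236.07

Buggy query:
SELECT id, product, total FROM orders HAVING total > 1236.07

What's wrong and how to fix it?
Bug: This is a non-aggregate query (no GROUP BY, no aggregates), so in SQLite the HAVING clause is invalid here; a row-level condition belongs in WHERE

Fix: Replace HAVING with WHERE since the condition applies to individual rows

Corrected query:
SELECT id, product, total FROM orders WHERE total > 1236.07

Result:
id | product | total  
---+---------+--------
2  | Headset | 1936.49
5  | Tablet  | 1597.61
6  | Laptop  | 1986.94
7  | Webcam  | 1820.1 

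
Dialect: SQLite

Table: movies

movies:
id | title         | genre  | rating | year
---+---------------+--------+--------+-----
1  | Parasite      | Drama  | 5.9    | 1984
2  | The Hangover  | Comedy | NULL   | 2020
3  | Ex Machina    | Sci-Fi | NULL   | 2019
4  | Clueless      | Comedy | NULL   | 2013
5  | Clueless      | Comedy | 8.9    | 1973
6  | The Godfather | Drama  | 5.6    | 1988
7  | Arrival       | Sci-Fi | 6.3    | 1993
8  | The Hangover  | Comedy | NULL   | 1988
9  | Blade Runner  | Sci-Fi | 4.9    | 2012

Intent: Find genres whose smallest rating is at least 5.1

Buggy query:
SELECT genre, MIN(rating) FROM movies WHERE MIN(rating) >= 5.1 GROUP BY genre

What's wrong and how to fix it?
Bug: Aggregates like MIN are computed per group after WHERE runs

Fix: Replace WHERE with HAVING after the GROUP BY

Corrected query:
SELECT genre, MIN(rating) FROM movies GROUP BY genre HAVING MIN(rating) >= 5.1

Result:
genre  | MIN(rating)
-------+------------
Comedy | 8.9        
Drama  | 5.6        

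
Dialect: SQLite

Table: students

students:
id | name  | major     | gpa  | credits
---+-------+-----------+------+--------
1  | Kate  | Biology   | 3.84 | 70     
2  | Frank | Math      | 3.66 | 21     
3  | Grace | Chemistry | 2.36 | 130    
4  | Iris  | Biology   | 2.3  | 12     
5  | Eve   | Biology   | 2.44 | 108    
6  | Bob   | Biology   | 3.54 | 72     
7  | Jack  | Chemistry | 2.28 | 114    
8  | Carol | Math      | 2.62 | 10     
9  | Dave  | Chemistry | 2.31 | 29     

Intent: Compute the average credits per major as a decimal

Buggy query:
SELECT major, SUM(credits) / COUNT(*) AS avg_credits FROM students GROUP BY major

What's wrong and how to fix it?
Bug: SUM(credits) and COUNT(*) are both integers; the division truncates the fractional part

Fix: Cast one side to REAL so the division keeps the fractional part

Corrected query:
SELECT major, SUM(credits) * 1.0 / COUNT(*) AS avg_credits FROM students GROUP BY major

Result:
major     | avg_credits
----------+------------
Biology   | 65.5       
Chemistry | 91         
Math      | 15.5       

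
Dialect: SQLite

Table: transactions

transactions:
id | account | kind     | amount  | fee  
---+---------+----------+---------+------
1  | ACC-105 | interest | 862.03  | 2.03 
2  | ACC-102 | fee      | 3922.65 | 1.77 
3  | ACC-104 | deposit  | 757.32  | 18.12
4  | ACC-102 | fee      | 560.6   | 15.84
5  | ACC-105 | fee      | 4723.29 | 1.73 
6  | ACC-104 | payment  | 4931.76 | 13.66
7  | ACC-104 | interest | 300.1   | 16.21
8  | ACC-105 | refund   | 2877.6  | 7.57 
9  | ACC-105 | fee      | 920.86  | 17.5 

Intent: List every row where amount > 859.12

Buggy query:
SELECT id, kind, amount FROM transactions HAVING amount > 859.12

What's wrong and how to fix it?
Bug: This is a non-aggregate query (no GROUP BY, no aggregates), so in SQLite the HAVING clause is invalid here; a row-level condition belongs in WHERE

Fix: Replace HAVING with WHERE since the condition applies to individual rows

Corrected query:
SELECT id, kind, amount FROM transactions WHERE amount > 859.12

Result:
id | kind     | amount 
---+----------+--------
1  | interest | 862.03 
2  | fee      | 3922.65
5  | fee      | 4723.29
6  | payment  | 4931.76
8  | refund   | 2877.6 
9  | fee      | 920.86 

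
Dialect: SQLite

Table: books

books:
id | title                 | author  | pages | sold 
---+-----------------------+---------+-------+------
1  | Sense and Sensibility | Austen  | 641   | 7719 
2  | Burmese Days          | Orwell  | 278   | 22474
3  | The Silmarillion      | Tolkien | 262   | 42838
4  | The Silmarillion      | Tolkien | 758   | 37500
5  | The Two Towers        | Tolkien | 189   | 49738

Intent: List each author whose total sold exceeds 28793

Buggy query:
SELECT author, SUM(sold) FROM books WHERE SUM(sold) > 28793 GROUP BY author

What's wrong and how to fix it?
Bug: Aggregate functions cannot appear in a WHERE clause

Fix: Use HAVING (which filters groups after aggregation) instead of WHERE

Corrected query:
SELECT author, SUM(sold) FROM books GROUP BY author HAVING SUM(sold) > 28793

Result:
author  | SUM(sold)
--------+----------
Tolkien | 130076   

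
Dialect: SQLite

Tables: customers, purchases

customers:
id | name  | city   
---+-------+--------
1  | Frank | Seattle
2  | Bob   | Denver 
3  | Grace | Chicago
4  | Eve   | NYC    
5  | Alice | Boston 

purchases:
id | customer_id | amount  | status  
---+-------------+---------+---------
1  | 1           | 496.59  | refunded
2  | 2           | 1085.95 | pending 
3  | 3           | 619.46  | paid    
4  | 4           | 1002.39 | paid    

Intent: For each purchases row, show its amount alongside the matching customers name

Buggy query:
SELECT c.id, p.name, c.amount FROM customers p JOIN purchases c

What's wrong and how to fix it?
Bug: JOIN with no ON clause produces a cartesian product; every purchases row pairs with every customers row

Fix: Add ON c.customer_id = p.id to the JOIN

Corrected query:
SELECT c.id, p.name, c.amount FROM customers p JOIN purchases c ON c.customer_id = p.id

Result:
id | name  | amount 
---+-------+--------
1  | Frank | 496.59 
2  | Bob   | 1085.95
3  | Grace | 619.46 
4  | Eve   | 1002.39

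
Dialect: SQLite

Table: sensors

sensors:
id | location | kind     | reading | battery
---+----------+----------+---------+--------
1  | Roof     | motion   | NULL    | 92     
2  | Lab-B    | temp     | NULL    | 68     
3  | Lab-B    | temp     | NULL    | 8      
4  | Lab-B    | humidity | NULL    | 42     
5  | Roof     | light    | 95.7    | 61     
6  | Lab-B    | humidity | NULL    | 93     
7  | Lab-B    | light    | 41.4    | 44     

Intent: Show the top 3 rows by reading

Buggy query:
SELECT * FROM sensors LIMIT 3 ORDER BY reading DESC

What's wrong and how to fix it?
Bug: LIMIT must come after ORDER BY

Fix: Swap the clauses: ORDER BY first, then LIMIT

Corrected query:
SELECT * FROM sensors ORDER BY reading DESC LIMIT 3

Result:
id | location | kind   | reading | battery
---+----------+--------+---------+--------
5  | Roof     | light  | 95.7    | 61     
7  | Lab-B    | light  | 41.4    | 44     
1  | Roof     | motion | NULL    | 92     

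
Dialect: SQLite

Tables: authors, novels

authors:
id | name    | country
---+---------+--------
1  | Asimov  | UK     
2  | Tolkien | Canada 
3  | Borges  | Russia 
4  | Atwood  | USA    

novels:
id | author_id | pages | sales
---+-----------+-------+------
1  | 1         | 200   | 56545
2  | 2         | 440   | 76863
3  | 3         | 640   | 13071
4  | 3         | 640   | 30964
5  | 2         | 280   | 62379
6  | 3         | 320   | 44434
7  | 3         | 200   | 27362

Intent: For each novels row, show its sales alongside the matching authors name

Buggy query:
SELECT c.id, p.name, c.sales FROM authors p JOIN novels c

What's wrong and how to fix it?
Bug: Missing join condition: each novels row is matched to all authors rows instead of just its own

Fix: Specify the join condition linking the foreign key to the parent id

Corrected query:
SELECT c.id, p.name, c.sales FROM authors p JOIN novels c ON c.author_id = p.id

Result:
id | name    | sales
---+---------+------
1  | Asimov  | 56545
2  | Tolkien | 76863
3  | Borges  | 13071
4  | Borges  | 30964
5  | Tolkien | 62379
6  | Borges  | 44434
7  | Borges  | 27362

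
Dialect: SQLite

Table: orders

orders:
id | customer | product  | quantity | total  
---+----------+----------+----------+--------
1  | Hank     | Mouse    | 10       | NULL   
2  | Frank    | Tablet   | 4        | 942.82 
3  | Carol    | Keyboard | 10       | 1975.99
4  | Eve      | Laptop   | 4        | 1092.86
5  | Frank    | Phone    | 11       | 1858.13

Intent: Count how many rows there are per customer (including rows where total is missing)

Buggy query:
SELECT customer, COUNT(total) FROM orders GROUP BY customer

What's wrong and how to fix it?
Bug: COUNT(column) counts non-NULL values only; rows with NULL total aren't counted

Fix: Use COUNT(*) to count all rows regardless of NULL

Corrected query:
SELECT customer, COUNT(*) FROM orders GROUP BY customer

Result:
customer | COUNT(*)
---------+---------
Carol    | 1       
Eve      | 1       
Frank    | 2       
Hank     | 1       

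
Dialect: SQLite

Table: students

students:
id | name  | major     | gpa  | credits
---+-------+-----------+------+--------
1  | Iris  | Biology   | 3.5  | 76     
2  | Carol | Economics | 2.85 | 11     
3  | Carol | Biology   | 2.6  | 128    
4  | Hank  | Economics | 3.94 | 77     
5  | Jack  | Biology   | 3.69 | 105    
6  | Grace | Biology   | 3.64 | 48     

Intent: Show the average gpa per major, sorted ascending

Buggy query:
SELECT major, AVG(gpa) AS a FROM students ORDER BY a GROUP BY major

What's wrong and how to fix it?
Bug: GROUP BY must precede ORDER BY

Fix: Reorder: SELECT … FROM … GROUP BY … ORDER BY …

Corrected query:
SELECT major, AVG(gpa) AS a FROM students GROUP BY major ORDER BY a

Result:
major     | a     
----------+-------
Biology   | 3.3575
Economics | 3.395 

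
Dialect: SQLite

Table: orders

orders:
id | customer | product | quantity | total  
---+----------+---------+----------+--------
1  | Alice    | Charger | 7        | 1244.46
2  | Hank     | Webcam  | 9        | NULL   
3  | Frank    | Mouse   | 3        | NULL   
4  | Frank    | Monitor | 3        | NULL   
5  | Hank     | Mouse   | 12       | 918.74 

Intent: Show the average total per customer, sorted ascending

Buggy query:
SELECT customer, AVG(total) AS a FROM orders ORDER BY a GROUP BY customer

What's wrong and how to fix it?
Bug: GROUP BY must precede ORDER BY

Fix: Move ORDER BY to the end, after GROUP BY

Corrected query:
SELECT customer, AVG(total) AS a FROM orders GROUP BY customer ORDER BY a

Result:
customer | a      
---------+--------
Frank    | NULL   
Hank     | 918.74 
Alice    | 1244.46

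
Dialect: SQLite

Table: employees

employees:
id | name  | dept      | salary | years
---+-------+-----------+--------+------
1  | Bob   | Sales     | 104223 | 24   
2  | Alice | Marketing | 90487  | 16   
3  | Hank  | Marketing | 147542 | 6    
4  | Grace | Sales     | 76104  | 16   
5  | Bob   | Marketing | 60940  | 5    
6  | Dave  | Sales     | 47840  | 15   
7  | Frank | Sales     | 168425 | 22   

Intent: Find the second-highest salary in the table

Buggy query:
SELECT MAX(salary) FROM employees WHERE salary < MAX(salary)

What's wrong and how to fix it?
Bug: MAX(salary) on the right of the comparison is an aggregate-in-WHERE error

Fix: Compute the overall MAX in a subquery, then take MAX of rows below it

Corrected query:
SELECT MAX(salary) FROM employees WHERE salary < (SELECT MAX(salary) FROM employees)

Result:
MAX(salary)
-----------
147542     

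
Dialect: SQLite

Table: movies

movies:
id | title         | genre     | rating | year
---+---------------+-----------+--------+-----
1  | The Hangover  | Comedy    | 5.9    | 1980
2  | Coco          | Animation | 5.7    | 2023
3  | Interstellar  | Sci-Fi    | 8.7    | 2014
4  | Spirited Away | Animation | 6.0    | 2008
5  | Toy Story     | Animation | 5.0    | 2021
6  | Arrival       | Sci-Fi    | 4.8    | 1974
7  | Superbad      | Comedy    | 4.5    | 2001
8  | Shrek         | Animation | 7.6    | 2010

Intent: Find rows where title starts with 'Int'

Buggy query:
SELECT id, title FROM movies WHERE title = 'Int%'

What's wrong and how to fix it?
Bug: Wildcards only work with LIKE; '=' treats '%' as a literal character

Fix: Use LIKE for wildcard pattern matching

Corrected query:
SELECT id, title FROM movies WHERE title LIKE 'Int%'

Result:
id | title       
---+-------------
3  | Interstellar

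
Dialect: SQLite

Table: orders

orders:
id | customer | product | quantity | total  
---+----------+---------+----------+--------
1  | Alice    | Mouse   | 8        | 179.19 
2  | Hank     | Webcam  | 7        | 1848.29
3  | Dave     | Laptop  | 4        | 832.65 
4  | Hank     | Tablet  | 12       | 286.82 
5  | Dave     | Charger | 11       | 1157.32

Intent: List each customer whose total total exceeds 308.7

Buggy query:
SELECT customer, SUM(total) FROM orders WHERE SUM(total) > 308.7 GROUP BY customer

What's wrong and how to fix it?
Bug: WHERE runs before GROUP BY, so aggregates aren't available there

Fix: Use HAVING (which filters groups after aggregation) instead of WHERE

Corrected query:
SELECT customer, SUM(total) FROM orders GROUP BY customer HAVING SUM(total) > 308.7

Result:
customer | SUM(total)
---------+-----------
Dave     | 1989.97   
Hank     | 2135.11   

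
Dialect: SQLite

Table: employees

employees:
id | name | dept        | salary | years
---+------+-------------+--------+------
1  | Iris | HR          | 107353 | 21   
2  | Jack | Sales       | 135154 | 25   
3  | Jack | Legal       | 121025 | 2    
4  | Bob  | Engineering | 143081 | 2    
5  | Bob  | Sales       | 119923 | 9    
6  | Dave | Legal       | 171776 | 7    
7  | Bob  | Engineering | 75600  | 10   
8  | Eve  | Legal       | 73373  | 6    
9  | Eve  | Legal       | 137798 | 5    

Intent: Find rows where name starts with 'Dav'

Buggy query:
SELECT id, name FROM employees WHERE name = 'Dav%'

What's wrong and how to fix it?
Bug: Wildcards only work with LIKE; '=' treats '%' as a literal character

Fix: Replace '=' with LIKE so 'Dav%' is treated as a pattern

Corrected query:
SELECT id, name FROM employees WHERE name LIKE 'Dav%'

Result:
id | name
---+-----
6  | Dave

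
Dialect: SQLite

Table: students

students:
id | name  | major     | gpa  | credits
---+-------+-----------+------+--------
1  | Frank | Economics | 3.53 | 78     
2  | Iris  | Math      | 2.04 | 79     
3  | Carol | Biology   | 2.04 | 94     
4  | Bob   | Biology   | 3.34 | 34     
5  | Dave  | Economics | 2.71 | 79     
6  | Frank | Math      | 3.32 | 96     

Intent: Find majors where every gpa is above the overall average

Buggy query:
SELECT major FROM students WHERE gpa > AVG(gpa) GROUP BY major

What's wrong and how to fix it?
Bug: AVG() is an aggregate; it can't sit directly in WHERE

Fix: Compute the overall average in a scalar subquery and compare each group's MIN against it in HAVING

Corrected query:
SELECT major FROM students GROUP BY major HAVING MIN(gpa) > (SELECT AVG(gpa) FROM students)

Result:
(no rows)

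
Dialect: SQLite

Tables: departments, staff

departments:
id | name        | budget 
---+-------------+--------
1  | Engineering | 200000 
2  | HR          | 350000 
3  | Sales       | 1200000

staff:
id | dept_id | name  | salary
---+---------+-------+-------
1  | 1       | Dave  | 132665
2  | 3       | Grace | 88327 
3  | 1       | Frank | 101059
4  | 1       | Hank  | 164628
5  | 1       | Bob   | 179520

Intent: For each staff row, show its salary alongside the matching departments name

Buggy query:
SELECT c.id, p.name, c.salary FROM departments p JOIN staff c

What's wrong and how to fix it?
Bug: Missing join condition: each staff row is matched to all departments rows instead of just its own

Fix: Add ON c.dept_id = p.id to the JOIN

Corrected query:
SELECT c.id, p.name, c.salary FROM departments p JOIN staff c ON c.dept_id = p.id

Result:
id | name        | salary
---+-------------+-------
1  | Engineering | 132665
2  | Sales       | 88327 
3  | Engineering | 101059
4  | Engineering | 164628
5  | Engineering | 179520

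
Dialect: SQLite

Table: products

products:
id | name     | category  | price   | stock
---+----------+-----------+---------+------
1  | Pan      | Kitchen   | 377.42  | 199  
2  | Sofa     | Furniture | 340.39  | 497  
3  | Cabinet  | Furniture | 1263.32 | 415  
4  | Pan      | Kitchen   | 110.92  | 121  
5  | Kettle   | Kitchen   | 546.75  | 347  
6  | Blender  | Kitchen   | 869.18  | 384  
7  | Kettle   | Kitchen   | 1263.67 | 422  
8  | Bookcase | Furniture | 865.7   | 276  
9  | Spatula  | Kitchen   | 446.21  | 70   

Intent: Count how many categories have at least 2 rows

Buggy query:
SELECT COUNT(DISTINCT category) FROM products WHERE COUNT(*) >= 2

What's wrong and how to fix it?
Bug: WHERE filters individual rows, not groups, so a group-level COUNT is invalid there

Fix: Use a subquery that GROUPs and filters with HAVING, then count its rows

Corrected query:
SELECT COUNT(*) FROM (SELECT category FROM products GROUP BY category HAVING COUNT(*) >= 2)

Result:
COUNT(*)
--------
2       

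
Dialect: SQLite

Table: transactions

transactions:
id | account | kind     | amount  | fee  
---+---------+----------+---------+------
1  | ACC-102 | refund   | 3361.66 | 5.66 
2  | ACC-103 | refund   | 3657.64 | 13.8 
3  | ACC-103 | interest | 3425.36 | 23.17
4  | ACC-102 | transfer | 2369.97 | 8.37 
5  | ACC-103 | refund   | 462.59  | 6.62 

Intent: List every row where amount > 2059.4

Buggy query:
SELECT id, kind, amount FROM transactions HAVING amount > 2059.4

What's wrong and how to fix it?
Bug: HAVING filters the output of aggregation, but this query has no GROUP BY and no aggregate functions, so SQLite rejects it (HAVING clause on a non-aggregate query); the condition here is per row

Fix: Replace HAVING with WHERE since the condition applies to individual rows

Corrected query:
SELECT id, kind, amount FROM transactions WHERE amount > 2059.4

Result:
id | kind     | amount 
---+----------+--------
1  | refund   | 3361.66
2  | refund   | 3657.64
3  | interest | 3425.36
4  | transfer | 2369.97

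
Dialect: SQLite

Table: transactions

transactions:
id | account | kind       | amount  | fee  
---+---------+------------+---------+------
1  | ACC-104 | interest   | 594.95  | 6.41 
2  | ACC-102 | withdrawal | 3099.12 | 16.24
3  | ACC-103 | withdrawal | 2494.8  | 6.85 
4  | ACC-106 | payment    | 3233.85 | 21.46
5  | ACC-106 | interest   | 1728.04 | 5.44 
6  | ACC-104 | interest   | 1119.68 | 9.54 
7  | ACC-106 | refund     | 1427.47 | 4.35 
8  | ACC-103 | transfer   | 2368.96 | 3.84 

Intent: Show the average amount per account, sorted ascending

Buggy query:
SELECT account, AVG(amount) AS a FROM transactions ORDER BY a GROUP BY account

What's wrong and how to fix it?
Bug: GROUP BY must precede ORDER BY

Fix: Move ORDER BY to the end, after GROUP BY

Corrected query:
SELECT account, AVG(amount) AS a FROM transactions GROUP BY account ORDER BY a

Result:
account | a          
--------+------------
ACC-104 | 857.315    
ACC-106 | 2129.786667
ACC-103 | 2431.88    
ACC-102 | 3099.12    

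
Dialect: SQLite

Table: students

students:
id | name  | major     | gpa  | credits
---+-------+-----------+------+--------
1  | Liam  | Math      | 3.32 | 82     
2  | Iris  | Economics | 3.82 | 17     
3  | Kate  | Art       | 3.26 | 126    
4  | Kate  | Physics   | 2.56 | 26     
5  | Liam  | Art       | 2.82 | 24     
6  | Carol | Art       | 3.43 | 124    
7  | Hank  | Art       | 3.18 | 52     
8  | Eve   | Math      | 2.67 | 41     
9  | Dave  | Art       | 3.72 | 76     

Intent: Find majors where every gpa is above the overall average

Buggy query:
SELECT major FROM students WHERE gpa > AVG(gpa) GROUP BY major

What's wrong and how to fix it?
Bug: WHERE evaluates per row before aggregation, so AVG() is unavailable

Fix: Use a subquery for AVG and a HAVING MIN(...) filter so the condition holds for every row in the group

Corrected query:
SELECT major FROM students GROUP BY major HAVING MIN(gpa) > (SELECT AVG(gpa) FROM students)

Result:
major    
---------
Economics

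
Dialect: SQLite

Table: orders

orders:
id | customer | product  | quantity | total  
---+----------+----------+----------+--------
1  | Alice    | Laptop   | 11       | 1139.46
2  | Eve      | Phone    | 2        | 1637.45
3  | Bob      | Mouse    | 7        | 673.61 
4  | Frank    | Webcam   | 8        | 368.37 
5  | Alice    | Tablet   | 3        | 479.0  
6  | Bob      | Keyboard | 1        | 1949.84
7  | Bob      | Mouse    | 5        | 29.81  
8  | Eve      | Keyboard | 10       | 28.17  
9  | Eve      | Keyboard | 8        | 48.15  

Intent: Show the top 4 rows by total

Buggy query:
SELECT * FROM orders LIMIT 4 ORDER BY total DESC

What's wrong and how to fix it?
Bug: ORDER BY cannot follow LIMIT; LIMIT is the final clause

Fix: Swap the clauses: ORDER BY first, then LIMIT

Corrected query:
SELECT * FROM orders ORDER BY total DESC LIMIT 4

Result:
id | customer | product  | quantity | total  
---+----------+----------+----------+--------
6  | Bob      | Keyboard | 1        | 1949.84
2  | Eve      | Phone    | 2        | 1637.45
1  | Alice    | Laptop   | 11       | 1139.46
3  | Bob      | Mouse    | 7        | 673.61 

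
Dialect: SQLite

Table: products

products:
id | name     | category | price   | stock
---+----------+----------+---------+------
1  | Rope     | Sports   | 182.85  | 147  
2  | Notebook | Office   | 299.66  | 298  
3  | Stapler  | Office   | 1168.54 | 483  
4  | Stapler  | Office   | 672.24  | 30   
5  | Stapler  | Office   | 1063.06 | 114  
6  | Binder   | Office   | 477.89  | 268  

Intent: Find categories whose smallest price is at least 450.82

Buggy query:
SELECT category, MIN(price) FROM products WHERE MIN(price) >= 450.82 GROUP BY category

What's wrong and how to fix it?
Bug: Aggregates like MIN are computed per group after WHERE runs

Fix: Replace WHERE with HAVING after the GROUP BY

Corrected query:
SELECT category, MIN(price) FROM products GROUP BY category HAVING MIN(price) >= 450.82

Result:
(no rows)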